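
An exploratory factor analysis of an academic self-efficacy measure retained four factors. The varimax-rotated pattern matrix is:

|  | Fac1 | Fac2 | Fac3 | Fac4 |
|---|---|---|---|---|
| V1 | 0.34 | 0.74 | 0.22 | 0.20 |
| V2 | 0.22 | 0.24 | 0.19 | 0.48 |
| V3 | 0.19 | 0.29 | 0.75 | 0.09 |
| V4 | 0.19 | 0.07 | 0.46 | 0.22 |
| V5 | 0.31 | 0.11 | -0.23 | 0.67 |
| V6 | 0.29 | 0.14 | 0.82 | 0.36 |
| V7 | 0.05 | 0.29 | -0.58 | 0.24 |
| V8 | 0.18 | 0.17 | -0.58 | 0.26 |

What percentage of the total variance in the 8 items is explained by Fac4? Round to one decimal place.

SS loadings for Fac4 = 0.20² + 0.48² + 0.09² + 0.22² + 0.67² + 0.36² + 0.24² + 0.26² = 1.0306
With 8 standardized items, total variance = 8. Proportion = 1.0306/8 = 0.1288 → 12.88%.

12.9%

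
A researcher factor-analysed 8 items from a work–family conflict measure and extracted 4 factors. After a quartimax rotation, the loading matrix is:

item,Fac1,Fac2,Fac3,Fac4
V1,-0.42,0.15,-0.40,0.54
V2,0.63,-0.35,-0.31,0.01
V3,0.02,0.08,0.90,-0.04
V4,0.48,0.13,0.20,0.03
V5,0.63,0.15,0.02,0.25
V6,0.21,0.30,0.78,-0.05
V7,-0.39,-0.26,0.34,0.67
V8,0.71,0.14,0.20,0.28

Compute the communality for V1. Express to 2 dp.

h² = (-0.42)² + 0.15² + (-0.40)² + 0.54² = 0.1764 + 0.0225 + 0.1600 + 0.2916 = 0.6505

0.65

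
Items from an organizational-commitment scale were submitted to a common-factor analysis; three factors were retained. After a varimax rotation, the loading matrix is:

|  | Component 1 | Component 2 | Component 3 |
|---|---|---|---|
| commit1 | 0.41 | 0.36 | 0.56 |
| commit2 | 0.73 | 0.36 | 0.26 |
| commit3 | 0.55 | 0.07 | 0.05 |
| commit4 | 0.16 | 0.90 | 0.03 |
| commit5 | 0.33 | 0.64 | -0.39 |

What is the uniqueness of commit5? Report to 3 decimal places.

h² = 0.33² + 0.64² + (-0.39)² = 0.1089 + 0.4096 + 0.1521 = 0.6706
Uniqueness u² = 1 − h² = 1 − 0.6706 = 0.3294

0.329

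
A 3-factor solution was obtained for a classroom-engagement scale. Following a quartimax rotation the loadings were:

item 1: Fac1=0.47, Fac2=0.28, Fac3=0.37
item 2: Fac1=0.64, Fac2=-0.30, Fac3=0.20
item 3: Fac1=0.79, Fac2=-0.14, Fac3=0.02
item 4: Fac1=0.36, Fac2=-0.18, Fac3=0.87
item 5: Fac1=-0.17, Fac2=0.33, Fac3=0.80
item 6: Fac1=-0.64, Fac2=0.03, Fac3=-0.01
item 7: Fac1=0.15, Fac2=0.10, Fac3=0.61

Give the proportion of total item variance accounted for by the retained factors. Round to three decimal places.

0.590

SS loadings by factor: 1.8452, 0.3402, 1.9464; total = 4.1318.
Total variance with 7 standardized items is 7, so the solution explains 4.1318/7 = 0.5903.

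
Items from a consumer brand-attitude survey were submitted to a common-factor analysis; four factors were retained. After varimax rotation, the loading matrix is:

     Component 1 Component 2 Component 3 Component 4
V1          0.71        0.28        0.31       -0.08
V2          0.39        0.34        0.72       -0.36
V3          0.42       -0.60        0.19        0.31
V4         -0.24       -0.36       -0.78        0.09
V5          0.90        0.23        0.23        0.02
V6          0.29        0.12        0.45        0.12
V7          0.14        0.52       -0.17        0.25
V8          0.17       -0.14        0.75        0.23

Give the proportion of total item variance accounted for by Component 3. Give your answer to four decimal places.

0.2632

SS loadings for Component 3 = 0.31² + 0.72² + 0.19² + (-0.78)² + 0.23² + 0.45² + (-0.17)² + 0.75² = 2.1058
Proportion of variance = 2.1058 / 8 = 0.2632.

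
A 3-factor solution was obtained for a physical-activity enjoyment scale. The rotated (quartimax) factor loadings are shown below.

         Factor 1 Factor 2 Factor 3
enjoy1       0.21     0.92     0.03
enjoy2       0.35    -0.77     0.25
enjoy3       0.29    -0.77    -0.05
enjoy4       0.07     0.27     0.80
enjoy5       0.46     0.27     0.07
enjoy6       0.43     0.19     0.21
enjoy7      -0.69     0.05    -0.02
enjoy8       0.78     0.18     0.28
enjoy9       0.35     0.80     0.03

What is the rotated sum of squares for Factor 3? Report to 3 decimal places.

SS loadings for Factor 3 = 0.03² + 0.25² + (-0.05)² + 0.80² + 0.07² + 0.21² + (-0.02)² + 0.28² + 0.03² = 0.0009 + 0.0625 + 0.0025 + 0.6400 + 0.0049 + 0.0441 + 0.0004 + 0.0784 + 0.0009 = 0.8346

0.835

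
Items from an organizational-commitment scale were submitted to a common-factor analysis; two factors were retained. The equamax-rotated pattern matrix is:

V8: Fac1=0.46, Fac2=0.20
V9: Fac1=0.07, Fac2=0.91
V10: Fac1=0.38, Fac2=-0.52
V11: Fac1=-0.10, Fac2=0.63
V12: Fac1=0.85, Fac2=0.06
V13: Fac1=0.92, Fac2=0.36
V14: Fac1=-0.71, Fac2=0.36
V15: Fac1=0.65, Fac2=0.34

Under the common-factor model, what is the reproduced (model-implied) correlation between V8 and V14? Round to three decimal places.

r̂ = Σ λ_i·λ_j across factors = (0.46)(-0.71) + (0.20)(0.36)
  = -0.3266 +0.0720 = -0.2546

-0.255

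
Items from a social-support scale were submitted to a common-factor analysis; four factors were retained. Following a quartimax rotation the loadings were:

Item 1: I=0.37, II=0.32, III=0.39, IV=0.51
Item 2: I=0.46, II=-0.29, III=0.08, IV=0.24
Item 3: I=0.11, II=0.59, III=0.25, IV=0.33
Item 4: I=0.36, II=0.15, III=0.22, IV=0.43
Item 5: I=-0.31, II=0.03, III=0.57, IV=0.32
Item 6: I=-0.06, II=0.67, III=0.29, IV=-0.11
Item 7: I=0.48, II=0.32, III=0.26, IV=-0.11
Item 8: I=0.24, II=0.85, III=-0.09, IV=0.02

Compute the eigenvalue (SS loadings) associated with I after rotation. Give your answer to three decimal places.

0.878

SS loadings for I = 0.37² + 0.46² + 0.11² + 0.36² + (-0.31)² + (-0.06)² + 0.48² + 0.24² = 0.1369 + 0.2116 + 0.0121 + 0.1296 + 0.0961 + 0.0036 + 0.2304 + 0.0576 = 0.8779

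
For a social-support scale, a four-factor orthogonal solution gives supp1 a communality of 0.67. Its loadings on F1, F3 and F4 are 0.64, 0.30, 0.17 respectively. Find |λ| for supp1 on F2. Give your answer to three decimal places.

0.376

Under orthogonal rotation h² = Σλ², so λ_F2² = h² − (0.5285) = 0.67 − 0.5285 = 0.1415.
|λ| = √0.1415 = 0.3762.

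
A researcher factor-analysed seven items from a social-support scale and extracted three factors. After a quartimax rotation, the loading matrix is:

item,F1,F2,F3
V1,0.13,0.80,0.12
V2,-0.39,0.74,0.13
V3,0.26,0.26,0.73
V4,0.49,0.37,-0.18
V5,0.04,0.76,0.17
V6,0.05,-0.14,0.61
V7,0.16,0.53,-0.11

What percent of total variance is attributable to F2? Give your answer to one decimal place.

SS loadings for F2 = 0.80² + 0.74² + 0.26² + 0.37² + 0.76² + (-0.14)² + 0.53² = 2.2702
With 7 standardized items, total variance = 7. Proportion = 2.2702/7 = 0.3243 → 32.43%.

32.4%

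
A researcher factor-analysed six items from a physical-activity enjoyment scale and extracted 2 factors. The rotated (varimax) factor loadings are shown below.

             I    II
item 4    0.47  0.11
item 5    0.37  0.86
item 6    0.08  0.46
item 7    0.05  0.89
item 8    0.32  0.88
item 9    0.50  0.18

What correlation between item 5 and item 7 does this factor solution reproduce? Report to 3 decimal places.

0.784

r̂ = Σ λ_i·λ_j across factors = (0.37)(0.05) + (0.86)(0.89)
  = +0.0185 +0.7654 = 0.7839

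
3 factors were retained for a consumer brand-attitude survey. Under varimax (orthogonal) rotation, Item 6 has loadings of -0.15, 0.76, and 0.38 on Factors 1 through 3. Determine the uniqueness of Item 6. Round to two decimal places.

0.26

h² = (-0.15)² + 0.76² + 0.38² = 0.0225 + 0.5776 + 0.1444 = 0.7445
Uniqueness u² = 1 − h² = 1 − 0.7445 = 0.2555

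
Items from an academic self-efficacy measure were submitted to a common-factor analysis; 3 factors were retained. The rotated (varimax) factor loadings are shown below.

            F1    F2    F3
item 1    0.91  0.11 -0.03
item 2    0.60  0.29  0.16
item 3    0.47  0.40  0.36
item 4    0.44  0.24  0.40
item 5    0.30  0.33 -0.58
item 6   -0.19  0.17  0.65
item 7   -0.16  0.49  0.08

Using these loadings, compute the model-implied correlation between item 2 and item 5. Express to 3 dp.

0.183

r̂ = Σ λ_i·λ_j across factors = (0.60)(0.30) + (0.29)(0.33) + (0.16)(-0.58)
  = +0.1800 +0.0957 -0.0928 = 0.1829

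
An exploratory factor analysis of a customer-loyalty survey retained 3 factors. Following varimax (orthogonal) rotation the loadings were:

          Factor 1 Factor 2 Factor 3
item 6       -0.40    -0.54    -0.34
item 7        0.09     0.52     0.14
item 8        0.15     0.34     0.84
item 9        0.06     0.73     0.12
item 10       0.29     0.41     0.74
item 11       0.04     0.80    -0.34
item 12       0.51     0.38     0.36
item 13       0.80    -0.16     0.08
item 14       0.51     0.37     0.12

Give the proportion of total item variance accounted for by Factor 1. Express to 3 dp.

0.160

SS loadings for Factor 1 = (-0.40)² + 0.09² + 0.15² + 0.06² + 0.29² + 0.04² + 0.51² + 0.80² + 0.51² = 1.4401
Proportion of variance = 1.4401 / 9 = 0.1600.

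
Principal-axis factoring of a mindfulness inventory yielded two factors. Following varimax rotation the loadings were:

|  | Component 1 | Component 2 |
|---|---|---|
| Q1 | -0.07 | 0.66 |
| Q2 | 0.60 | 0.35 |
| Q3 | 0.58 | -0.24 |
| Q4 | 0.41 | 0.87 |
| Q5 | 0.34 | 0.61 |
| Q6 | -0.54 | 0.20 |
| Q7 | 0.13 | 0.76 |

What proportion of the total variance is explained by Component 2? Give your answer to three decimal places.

0.337

SS loadings for Component 2 = 0.66² + 0.35² + (-0.24)² + 0.87² + 0.61² + 0.20² + 0.76² = 2.3623
Proportion of variance = 2.3623 / 7 = 0.3375.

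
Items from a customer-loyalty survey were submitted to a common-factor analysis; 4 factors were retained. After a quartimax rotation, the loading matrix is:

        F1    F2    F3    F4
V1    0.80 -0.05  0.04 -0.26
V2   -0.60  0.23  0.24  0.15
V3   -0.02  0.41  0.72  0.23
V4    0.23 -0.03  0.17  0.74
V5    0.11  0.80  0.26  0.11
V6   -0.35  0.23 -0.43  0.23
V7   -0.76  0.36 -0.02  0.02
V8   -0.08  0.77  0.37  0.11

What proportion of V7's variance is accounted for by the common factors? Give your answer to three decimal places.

h² = (-0.76)² + 0.36² + (-0.02)² + 0.02² = 0.5776 + 0.1296 + 0.0004 + 0.0004 = 0.7080

0.708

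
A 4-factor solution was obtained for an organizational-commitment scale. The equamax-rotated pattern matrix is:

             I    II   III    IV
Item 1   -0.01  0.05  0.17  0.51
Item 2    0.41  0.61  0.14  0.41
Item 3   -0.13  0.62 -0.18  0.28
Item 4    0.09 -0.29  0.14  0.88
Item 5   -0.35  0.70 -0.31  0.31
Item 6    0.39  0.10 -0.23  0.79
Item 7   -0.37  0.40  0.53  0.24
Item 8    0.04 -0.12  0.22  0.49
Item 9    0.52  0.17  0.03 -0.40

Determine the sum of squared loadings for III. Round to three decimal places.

SS loadings for III = 0.17² + 0.14² + (-0.18)² + 0.14² + (-0.31)² + (-0.23)² + 0.53² + 0.22² + 0.03² = 0.0289 + 0.0196 + 0.0324 + 0.0196 + 0.0961 + 0.0529 + 0.2809 + 0.0484 + 0.0009 = 0.5797

0.580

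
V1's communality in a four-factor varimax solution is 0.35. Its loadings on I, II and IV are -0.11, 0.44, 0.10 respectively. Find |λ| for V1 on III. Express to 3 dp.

0.366

Under orthogonal rotation h² = Σλ², so λ_III² = h² − (0.2157) = 0.35 − 0.2157 = 0.1343.
|λ| = √0.1343 = 0.3665.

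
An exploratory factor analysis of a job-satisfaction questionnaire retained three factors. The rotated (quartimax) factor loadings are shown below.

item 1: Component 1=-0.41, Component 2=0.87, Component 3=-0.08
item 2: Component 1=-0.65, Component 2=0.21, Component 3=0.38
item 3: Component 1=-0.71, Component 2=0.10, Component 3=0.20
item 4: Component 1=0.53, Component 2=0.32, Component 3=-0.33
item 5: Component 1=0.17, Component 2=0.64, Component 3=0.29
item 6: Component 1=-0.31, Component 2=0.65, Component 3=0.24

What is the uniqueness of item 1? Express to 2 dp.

h² = (-0.41)² + 0.87² + (-0.08)² = 0.1681 + 0.7569 + 0.0064 = 0.9314
Uniqueness u² = 1 − h² = 1 − 0.9314 = 0.0686

0.07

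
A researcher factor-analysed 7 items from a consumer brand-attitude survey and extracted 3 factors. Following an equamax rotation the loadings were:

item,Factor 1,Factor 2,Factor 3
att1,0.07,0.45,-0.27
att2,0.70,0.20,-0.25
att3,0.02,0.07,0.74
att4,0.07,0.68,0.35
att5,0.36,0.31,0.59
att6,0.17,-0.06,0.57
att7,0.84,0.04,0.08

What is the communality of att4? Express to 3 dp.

0.590

h² = 0.07² + 0.68² + 0.35² = 0.0049 + 0.4624 + 0.1225 = 0.5898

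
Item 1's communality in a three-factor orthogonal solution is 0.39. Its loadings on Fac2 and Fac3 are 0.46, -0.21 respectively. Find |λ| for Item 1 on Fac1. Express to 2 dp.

Under orthogonal rotation h² = Σλ², so λ_Fac1² = h² − (0.2557) = 0.39 − 0.2557 = 0.1343.
|λ| = √0.1343 = 0.3665.

0.37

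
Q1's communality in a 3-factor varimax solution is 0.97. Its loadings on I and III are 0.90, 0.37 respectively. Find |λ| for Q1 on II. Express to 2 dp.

Under orthogonal rotation h² = Σλ², so λ_II² = h² − (0.9469) = 0.97 − 0.9469 = 0.0231.
|λ| = √0.0231 = 0.1520.

0.15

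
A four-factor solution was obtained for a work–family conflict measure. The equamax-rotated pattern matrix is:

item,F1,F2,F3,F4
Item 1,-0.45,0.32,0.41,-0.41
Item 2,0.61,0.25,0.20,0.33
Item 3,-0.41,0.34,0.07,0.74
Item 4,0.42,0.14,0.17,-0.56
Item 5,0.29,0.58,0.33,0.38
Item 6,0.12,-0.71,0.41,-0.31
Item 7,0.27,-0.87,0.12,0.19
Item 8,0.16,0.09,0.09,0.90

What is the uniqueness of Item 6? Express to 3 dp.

0.217

h² = 0.12² + (-0.71)² + 0.41² + (-0.31)² = 0.0144 + 0.5041 + 0.1681 + 0.0961 = 0.7827
Uniqueness u² = 1 − h² = 1 − 0.7827 = 0.2173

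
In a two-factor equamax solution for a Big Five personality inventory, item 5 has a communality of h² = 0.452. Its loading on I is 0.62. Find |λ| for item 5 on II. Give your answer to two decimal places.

Under orthogonal rotation h² = Σλ², so λ_II² = h² − (0.3844) = 0.452 − 0.3844 = 0.0676.
|λ| = √0.0676 = 0.2600.

0.26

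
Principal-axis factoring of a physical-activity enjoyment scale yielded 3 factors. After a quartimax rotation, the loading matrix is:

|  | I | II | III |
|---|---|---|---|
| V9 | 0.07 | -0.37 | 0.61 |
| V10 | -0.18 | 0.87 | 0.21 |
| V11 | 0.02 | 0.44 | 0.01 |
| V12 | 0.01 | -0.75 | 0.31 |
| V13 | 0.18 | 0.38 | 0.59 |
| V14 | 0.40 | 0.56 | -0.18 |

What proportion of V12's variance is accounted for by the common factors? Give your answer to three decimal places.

h² = 0.01² + (-0.75)² + 0.31² = 0.0001 + 0.5625 + 0.0961 = 0.6587

0.659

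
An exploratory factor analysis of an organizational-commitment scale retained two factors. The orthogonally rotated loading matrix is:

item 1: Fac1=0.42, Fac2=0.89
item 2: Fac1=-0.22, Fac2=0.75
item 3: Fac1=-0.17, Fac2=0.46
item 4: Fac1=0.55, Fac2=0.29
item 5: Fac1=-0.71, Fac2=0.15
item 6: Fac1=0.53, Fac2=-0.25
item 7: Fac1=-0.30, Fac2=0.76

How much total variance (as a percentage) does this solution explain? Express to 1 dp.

53.5%

Communalities: 0.9685, 0.6109, 0.2405, 0.3866, 0.5266, 0.3434, 0.6676; Σh² = 3.7441.
Total variance with 7 standardized items is 7, so the solution explains 3.7441/7 = 0.5349 = 53.49%.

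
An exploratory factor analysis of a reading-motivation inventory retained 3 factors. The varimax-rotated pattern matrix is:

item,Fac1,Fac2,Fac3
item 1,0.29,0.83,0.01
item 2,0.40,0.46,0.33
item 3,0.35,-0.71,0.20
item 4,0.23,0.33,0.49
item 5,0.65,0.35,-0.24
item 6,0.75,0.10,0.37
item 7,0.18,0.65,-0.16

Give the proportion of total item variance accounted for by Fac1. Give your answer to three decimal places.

SS loadings for Fac1 = 0.29² + 0.40² + 0.35² + 0.23² + 0.65² + 0.75² + 0.18² = 1.4369
Proportion of variance = 1.4369 / 7 = 0.2053.

0.205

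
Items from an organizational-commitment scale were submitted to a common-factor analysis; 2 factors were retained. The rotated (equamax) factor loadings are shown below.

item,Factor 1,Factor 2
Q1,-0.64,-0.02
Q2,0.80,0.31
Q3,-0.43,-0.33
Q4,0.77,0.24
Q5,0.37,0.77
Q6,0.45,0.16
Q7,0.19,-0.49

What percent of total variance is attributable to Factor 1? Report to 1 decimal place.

SS loadings for Factor 1 = (-0.64)² + 0.80² + (-0.43)² + 0.77² + 0.37² + 0.45² + 0.19² = 2.2029
With 7 standardized items, total variance = 7. Proportion = 2.2029/7 = 0.3147 → 31.47%.

31.5%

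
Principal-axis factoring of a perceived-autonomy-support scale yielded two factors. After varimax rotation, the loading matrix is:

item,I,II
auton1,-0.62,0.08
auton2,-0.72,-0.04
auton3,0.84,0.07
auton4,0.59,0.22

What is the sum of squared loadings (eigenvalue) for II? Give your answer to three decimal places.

SS loadings for II = 0.08² + (-0.04)² + 0.07² + 0.22² = 0.0064 + 0.0016 + 0.0049 + 0.0484 = 0.0613

0.061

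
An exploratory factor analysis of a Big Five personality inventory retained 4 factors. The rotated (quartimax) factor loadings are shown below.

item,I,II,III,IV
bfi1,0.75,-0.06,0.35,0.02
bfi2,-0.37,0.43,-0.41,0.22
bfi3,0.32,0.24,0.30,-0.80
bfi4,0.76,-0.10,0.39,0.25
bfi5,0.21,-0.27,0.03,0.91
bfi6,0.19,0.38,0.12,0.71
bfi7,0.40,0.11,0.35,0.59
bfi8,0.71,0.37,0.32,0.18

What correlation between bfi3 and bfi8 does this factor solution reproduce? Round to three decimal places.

0.268

r̂ = Σ λ_i·λ_j across factors = (0.32)(0.71) + (0.24)(0.37) + (0.30)(0.32) + (-0.80)(0.18)
  = +0.2272 +0.0888 +0.0960 -0.1440 = 0.2680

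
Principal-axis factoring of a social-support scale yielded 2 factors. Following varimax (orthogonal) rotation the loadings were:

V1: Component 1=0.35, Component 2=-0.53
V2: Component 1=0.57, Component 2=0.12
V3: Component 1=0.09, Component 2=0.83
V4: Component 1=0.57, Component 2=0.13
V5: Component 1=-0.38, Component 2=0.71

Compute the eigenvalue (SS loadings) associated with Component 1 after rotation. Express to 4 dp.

SS loadings for Component 1 = 0.35² + 0.57² + 0.09² + 0.57² + (-0.38)² = 0.1225 + 0.3249 + 0.0081 + 0.3249 + 0.1444 = 0.9248

0.9248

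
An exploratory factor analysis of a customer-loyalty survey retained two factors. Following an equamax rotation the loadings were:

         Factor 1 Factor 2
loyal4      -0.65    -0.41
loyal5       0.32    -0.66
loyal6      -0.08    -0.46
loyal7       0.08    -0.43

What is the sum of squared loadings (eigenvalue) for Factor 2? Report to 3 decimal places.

SS loadings for Factor 2 = (-0.41)² + (-0.66)² + (-0.46)² + (-0.43)² = 0.1681 + 0.4356 + 0.2116 + 0.1849 = 1.0002

1.000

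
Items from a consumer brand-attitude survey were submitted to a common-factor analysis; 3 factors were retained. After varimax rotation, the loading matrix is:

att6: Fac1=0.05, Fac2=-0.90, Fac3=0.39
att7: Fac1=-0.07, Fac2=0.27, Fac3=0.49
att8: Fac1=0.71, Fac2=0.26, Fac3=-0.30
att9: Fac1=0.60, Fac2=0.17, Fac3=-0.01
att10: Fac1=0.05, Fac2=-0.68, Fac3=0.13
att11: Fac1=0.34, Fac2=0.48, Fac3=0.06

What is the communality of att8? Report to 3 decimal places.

0.662

h² = 0.71² + 0.26² + (-0.30)² = 0.5041 + 0.0676 + 0.0900 = 0.6617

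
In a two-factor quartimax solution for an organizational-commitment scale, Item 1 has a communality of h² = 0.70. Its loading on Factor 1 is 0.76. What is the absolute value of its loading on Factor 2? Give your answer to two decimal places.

Under orthogonal rotation h² = Σλ², so λ_Factor 2² = h² − (0.5776) = 0.70 − 0.5776 = 0.1224.
|λ| = √0.1224 = 0.3499.

0.35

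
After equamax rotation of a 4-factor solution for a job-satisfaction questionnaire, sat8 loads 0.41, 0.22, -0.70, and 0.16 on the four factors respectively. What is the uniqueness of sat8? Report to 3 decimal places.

0.268

h² = 0.41² + 0.22² + (-0.70)² + 0.16² = 0.1681 + 0.0484 + 0.4900 + 0.0256 = 0.7321
Uniqueness u² = 1 − h² = 1 − 0.7321 = 0.2679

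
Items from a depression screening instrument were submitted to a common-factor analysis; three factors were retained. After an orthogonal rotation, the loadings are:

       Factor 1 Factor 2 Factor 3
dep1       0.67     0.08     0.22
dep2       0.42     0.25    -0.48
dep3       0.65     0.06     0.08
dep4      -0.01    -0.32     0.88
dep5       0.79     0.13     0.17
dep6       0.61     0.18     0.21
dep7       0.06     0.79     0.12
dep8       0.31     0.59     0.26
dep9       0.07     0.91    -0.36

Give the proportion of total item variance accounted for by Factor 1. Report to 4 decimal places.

0.2387

SS loadings for Factor 1 = 0.67² + 0.42² + 0.65² + (-0.01)² + 0.79² + 0.61² + 0.06² + 0.31² + 0.07² = 2.1487
Proportion of variance = 2.1487 / 9 = 0.2387.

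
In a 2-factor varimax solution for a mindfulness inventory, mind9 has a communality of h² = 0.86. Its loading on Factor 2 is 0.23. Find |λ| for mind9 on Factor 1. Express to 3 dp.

0.898

Under orthogonal rotation h² = Σλ², so λ_Factor 1² = h² − (0.0529) = 0.86 − 0.0529 = 0.8071.
|λ| = √0.8071 = 0.8984.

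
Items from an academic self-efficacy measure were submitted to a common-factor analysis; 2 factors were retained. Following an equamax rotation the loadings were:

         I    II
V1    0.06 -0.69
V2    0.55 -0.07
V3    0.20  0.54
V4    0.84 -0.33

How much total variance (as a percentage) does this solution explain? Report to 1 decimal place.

48.3%

SS loadings by factor: 1.0517, 0.8815; total = 1.9332.
Total variance with 4 standardized items is 4, so the solution explains 1.9332/4 = 0.4833 = 48.33%.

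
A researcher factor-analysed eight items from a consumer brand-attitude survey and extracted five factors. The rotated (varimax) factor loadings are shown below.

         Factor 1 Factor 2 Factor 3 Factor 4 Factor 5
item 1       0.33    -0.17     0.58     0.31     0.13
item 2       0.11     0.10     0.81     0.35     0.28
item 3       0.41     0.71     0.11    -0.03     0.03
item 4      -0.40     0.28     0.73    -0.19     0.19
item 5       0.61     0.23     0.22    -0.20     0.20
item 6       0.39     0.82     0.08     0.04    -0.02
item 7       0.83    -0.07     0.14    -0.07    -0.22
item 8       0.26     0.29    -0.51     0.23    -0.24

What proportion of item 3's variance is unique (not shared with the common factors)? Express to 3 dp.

h² = 0.41² + 0.71² + 0.11² + (-0.03)² + 0.03² = 0.1681 + 0.5041 + 0.0121 + 0.0009 + 0.0009 = 0.6861
Uniqueness u² = 1 − h² = 1 − 0.6861 = 0.3139

0.314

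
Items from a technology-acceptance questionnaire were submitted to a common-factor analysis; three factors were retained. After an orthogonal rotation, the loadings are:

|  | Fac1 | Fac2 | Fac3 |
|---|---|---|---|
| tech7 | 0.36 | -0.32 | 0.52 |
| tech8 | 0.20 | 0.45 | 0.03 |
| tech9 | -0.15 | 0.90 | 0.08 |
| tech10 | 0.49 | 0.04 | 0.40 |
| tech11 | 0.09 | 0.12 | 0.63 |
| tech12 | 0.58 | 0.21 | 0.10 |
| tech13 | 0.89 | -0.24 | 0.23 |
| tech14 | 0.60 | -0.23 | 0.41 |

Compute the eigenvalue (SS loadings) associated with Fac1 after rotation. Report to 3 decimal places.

SS loadings for Fac1 = 0.36² + 0.20² + (-0.15)² + 0.49² + 0.09² + 0.58² + 0.89² + 0.60² = 0.1296 + 0.0400 + 0.0225 + 0.2401 + 0.0081 + 0.3364 + 0.7921 + 0.3600 = 1.9288

1.929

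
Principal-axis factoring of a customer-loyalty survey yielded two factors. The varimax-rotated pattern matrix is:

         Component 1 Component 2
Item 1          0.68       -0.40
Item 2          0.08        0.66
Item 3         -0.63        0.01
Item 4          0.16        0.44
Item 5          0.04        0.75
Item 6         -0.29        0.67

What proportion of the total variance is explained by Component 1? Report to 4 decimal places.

0.1628

SS loadings for Component 1 = 0.68² + 0.08² + (-0.63)² + 0.16² + 0.04² + (-0.29)² = 0.9770
Proportion of variance = 0.9770 / 6 = 0.1628.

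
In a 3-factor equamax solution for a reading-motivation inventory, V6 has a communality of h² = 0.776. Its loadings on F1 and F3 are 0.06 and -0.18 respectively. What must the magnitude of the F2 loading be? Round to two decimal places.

0.86

Under orthogonal rotation h² = Σλ², so λ_F2² = h² − (0.0360) = 0.776 − 0.0360 = 0.7400.
|λ| = √0.7400 = 0.8602.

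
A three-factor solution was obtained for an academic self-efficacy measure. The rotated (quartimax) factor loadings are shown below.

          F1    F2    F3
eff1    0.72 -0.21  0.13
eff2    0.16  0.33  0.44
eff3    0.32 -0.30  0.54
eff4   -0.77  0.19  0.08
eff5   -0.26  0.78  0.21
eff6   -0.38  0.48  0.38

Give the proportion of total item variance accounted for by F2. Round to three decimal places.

SS loadings for F2 = (-0.21)² + 0.33² + (-0.30)² + 0.19² + 0.78² + 0.48² = 1.1179
Proportion of variance = 1.1179 / 6 = 0.1863.

0.186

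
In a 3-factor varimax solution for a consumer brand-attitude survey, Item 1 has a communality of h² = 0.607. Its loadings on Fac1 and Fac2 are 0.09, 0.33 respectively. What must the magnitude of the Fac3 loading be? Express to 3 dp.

Under orthogonal rotation h² = Σλ², so λ_Fac3² = h² − (0.1170) = 0.607 − 0.1170 = 0.4900.
|λ| = √0.4900 = 0.7000.

0.700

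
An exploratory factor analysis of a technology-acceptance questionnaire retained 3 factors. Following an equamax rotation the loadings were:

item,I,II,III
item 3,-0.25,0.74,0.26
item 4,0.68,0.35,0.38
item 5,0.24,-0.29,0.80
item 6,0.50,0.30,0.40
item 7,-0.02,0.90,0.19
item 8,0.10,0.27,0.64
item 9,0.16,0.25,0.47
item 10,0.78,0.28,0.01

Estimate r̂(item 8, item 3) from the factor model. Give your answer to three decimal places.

r̂ = Σ λ_i·λ_j across factors = (0.10)(-0.25) + (0.27)(0.74) + (0.64)(0.26)
  = -0.0250 +0.1998 +0.1664 = 0.3412

0.341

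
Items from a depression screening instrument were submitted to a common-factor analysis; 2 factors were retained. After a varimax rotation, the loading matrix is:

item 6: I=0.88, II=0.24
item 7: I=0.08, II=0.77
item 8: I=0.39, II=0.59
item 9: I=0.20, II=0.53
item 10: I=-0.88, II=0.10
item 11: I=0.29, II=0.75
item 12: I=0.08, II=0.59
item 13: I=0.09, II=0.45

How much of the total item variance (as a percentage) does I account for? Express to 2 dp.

23.07%

SS loadings for I = 0.88² + 0.08² + 0.39² + 0.20² + (-0.88)² + 0.29² + 0.08² + 0.09² = 1.8459
With 8 standardized items, total variance = 8. Proportion = 1.8459/8 = 0.2307 → 23.07%.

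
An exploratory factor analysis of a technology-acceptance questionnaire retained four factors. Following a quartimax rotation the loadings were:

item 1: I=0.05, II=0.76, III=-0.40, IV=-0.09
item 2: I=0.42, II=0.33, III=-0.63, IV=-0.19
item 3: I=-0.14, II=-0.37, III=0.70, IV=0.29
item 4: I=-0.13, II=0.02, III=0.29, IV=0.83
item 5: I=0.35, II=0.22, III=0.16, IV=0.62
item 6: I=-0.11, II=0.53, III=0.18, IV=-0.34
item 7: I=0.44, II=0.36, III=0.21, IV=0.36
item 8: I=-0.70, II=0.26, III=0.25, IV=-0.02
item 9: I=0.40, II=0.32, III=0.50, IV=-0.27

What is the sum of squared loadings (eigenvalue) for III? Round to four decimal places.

SS loadings for III = (-0.40)² + (-0.63)² + 0.70² + 0.29² + 0.16² + 0.18² + 0.21² + 0.25² + 0.50² = 0.1600 + 0.3969 + 0.4900 + 0.0841 + 0.0256 + 0.0324 + 0.0441 + 0.0625 + 0.2500 = 1.5456

1.5456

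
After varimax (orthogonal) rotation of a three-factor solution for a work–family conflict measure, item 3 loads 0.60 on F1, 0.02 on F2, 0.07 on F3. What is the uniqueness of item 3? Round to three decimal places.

h² = 0.60² + 0.02² + 0.07² = 0.3600 + 0.0004 + 0.0049 = 0.3653
Uniqueness u² = 1 − h² = 1 − 0.3653 = 0.6347

0.635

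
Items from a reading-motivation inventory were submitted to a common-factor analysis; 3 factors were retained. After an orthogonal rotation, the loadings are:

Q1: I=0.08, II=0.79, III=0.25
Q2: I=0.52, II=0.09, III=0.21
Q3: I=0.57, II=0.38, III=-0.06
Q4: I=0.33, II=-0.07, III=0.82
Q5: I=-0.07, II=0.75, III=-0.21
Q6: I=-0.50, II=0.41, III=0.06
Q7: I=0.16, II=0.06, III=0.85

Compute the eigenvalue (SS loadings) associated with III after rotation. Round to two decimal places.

1.55

SS loadings for III = 0.25² + 0.21² + (-0.06)² + 0.82² + (-0.21)² + 0.06² + 0.85² = 0.0625 + 0.0441 + 0.0036 + 0.6724 + 0.0441 + 0.0036 + 0.7225 = 1.5528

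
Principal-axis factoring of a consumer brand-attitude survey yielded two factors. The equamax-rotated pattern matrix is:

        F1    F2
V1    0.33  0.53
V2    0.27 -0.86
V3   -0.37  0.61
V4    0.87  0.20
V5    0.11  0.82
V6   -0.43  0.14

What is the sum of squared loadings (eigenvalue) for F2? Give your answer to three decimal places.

SS loadings for F2 = 0.53² + (-0.86)² + 0.61² + 0.20² + 0.82² + 0.14² = 0.2809 + 0.7396 + 0.3721 + 0.0400 + 0.6724 + 0.0196 = 2.1246

2.125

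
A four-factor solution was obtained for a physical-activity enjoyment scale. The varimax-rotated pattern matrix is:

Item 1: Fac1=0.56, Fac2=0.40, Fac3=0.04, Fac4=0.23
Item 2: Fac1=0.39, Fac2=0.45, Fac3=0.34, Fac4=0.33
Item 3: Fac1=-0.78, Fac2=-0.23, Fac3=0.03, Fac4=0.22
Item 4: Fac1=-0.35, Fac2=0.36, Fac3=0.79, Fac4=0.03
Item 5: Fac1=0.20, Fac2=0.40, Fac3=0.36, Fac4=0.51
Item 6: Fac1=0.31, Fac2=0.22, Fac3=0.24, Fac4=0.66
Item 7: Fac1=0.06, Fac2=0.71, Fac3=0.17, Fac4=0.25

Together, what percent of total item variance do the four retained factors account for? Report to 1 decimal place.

SS loadings by factor: 1.3363, 1.2575, 0.9583, 0.9693; total = 4.5214.
Total variance with 7 standardized items is 7, so the solution explains 4.5214/7 = 0.6459 = 64.59%.

64.6%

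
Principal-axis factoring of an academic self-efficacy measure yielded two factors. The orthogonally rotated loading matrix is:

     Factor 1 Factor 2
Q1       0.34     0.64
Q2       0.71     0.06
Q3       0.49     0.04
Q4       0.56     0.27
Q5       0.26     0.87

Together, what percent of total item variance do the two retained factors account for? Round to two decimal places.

49.71%

Communalities: 0.5252, 0.5077, 0.2417, 0.3865, 0.8245; Σh² = 2.4856.
Total variance with 5 standardized items is 5, so the solution explains 2.4856/5 = 0.4971 = 49.71%.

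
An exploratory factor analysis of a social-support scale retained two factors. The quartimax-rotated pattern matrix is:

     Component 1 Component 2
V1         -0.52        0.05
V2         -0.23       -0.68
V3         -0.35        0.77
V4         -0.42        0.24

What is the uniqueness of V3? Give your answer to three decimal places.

h² = (-0.35)² + 0.77² = 0.1225 + 0.5929 = 0.7154
Uniqueness u² = 1 − h² = 1 − 0.7154 = 0.2846

0.285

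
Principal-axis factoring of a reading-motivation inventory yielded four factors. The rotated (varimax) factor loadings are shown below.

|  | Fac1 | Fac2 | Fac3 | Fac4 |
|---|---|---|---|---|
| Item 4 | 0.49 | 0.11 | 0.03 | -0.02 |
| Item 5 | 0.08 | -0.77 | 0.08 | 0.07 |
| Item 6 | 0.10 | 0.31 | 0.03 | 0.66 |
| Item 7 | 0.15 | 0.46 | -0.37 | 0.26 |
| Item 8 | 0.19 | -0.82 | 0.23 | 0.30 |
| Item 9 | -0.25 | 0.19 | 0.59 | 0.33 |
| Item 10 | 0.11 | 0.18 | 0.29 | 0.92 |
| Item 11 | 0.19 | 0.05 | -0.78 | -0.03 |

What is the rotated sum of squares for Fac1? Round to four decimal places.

SS loadings for Fac1 = 0.49² + 0.08² + 0.10² + 0.15² + 0.19² + (-0.25)² + 0.11² + 0.19² = 0.2401 + 0.0064 + 0.0100 + 0.0225 + 0.0361 + 0.0625 + 0.0121 + 0.0361 = 0.4258

0.4258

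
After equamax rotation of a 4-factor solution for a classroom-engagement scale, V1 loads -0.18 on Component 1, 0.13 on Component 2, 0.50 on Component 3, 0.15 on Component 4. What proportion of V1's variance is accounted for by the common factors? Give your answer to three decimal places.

0.322

h² = (-0.18)² + 0.13² + 0.50² + 0.15² = 0.0324 + 0.0169 + 0.2500 + 0.0225 = 0.3218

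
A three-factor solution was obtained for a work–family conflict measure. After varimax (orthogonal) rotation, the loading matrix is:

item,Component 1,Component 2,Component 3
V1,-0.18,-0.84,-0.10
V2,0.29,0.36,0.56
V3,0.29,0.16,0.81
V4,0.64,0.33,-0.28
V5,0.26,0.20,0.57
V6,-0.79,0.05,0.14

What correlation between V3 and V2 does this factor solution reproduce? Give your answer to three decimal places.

r̂ = Σ λ_i·λ_j across factors = (0.29)(0.29) + (0.16)(0.36) + (0.81)(0.56)
  = +0.0841 +0.0576 +0.4536 = 0.5953

0.595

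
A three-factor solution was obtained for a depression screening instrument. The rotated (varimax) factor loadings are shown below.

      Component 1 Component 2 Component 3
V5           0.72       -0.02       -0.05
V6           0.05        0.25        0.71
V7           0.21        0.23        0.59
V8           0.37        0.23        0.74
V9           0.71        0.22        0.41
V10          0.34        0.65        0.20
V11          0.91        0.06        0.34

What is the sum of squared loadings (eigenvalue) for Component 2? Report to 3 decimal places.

0.643

SS loadings for Component 2 = (-0.02)² + 0.25² + 0.23² + 0.23² + 0.22² + 0.65² + 0.06² = 0.0004 + 0.0625 + 0.0529 + 0.0529 + 0.0484 + 0.4225 + 0.0036 = 0.6432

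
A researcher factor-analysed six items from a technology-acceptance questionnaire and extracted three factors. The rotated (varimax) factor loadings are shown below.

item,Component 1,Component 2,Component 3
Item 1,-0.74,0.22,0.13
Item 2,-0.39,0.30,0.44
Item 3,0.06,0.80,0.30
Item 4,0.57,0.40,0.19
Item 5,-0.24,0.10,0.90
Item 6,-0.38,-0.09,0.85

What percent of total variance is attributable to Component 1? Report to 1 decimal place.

20.5%

SS loadings for Component 1 = (-0.74)² + (-0.39)² + 0.06² + 0.57² + (-0.24)² + (-0.38)² = 1.2302
With 6 standardized items, total variance = 6. Proportion = 1.2302/6 = 0.2050 → 20.50%.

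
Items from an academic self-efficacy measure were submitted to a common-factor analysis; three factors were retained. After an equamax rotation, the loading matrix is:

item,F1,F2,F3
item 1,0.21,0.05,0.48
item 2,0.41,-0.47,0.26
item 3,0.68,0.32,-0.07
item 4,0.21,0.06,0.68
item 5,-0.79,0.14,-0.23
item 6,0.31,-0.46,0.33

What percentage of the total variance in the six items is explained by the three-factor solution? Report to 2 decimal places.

48.78%

SS loadings by factor: 1.4389, 0.5606, 0.9271; total = 2.9266.
Total variance with 6 standardized items is 6, so the solution explains 2.9266/6 = 0.4878 = 48.78%.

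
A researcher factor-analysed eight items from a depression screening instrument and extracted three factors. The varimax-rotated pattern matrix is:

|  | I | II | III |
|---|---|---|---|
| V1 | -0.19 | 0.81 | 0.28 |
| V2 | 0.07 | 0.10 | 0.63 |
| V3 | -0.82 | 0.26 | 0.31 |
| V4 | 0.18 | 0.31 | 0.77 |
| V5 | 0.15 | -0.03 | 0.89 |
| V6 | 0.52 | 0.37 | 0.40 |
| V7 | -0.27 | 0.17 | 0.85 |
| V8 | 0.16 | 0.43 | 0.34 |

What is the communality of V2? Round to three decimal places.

h² = 0.07² + 0.10² + 0.63² = 0.0049 + 0.0100 + 0.3969 = 0.4118

0.412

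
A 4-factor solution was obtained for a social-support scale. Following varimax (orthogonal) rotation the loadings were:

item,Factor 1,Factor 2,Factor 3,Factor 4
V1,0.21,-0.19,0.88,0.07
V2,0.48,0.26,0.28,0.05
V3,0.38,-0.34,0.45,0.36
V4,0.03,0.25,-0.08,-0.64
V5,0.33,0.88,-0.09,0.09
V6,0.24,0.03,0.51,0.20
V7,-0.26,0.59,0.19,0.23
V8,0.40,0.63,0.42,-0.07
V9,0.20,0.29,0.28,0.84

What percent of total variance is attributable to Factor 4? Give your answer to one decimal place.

SS loadings for Factor 4 = 0.07² + 0.05² + 0.36² + (-0.64)² + 0.09² + 0.20² + 0.23² + (-0.07)² + 0.84² = 1.3581
With 9 standardized items, total variance = 9. Proportion = 1.3581/9 = 0.1509 → 15.09%.

15.1%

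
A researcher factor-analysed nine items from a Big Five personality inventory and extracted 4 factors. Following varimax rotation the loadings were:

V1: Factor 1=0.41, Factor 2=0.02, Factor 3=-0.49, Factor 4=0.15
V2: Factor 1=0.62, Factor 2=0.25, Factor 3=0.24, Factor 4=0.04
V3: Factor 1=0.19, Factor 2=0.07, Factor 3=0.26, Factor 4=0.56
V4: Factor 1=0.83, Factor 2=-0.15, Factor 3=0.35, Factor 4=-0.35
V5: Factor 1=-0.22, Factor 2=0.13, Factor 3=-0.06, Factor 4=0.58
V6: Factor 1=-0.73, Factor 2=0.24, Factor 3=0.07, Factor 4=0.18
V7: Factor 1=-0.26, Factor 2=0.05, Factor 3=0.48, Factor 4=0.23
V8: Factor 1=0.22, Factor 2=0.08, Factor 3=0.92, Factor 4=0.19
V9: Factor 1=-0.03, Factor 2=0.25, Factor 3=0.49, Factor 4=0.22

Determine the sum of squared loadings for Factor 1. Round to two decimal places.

SS loadings for Factor 1 = 0.41² + 0.62² + 0.19² + 0.83² + (-0.22)² + (-0.73)² + (-0.26)² + 0.22² + (-0.03)² = 0.1681 + 0.3844 + 0.0361 + 0.6889 + 0.0484 + 0.5329 + 0.0676 + 0.0484 + 0.0009 = 1.9757

1.98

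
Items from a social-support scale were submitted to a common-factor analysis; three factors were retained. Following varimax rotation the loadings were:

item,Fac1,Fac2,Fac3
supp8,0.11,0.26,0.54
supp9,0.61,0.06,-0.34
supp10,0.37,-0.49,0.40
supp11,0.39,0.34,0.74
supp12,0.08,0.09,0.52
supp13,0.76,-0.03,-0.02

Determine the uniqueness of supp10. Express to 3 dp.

h² = 0.37² + (-0.49)² + 0.40² = 0.1369 + 0.2401 + 0.1600 = 0.5370
Uniqueness u² = 1 − h² = 1 − 0.5370 = 0.4630

0.463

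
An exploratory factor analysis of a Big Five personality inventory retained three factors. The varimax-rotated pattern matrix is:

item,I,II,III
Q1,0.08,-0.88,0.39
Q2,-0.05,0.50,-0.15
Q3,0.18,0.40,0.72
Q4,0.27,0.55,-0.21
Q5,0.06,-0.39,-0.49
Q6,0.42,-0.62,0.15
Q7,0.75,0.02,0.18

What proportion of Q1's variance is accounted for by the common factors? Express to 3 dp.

h² = 0.08² + (-0.88)² + 0.39² = 0.0064 + 0.7744 + 0.1521 = 0.9329

0.933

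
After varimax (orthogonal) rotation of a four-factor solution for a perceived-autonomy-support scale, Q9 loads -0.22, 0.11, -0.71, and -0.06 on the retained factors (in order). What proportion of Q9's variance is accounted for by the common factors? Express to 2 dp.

0.57

h² = (-0.22)² + 0.11² + (-0.71)² + (-0.06)² = 0.0484 + 0.0121 + 0.5041 + 0.0036 = 0.5682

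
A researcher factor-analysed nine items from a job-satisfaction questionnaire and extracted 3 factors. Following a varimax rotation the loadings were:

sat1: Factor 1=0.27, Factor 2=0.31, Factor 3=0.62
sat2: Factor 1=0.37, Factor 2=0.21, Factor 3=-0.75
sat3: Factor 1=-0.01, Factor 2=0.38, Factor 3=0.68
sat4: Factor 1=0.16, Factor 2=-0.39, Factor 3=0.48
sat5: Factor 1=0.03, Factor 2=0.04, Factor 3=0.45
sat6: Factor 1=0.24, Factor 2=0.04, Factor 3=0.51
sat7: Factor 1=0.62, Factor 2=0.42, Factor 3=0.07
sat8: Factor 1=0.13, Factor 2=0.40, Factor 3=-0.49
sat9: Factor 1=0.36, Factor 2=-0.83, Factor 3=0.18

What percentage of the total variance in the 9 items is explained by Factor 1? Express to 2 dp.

9.17%

SS loadings for Factor 1 = 0.27² + 0.37² + (-0.01)² + 0.16² + 0.03² + 0.24² + 0.62² + 0.13² + 0.36² = 0.8249
With 9 standardized items, total variance = 9. Proportion = 0.8249/9 = 0.0917 → 9.17%.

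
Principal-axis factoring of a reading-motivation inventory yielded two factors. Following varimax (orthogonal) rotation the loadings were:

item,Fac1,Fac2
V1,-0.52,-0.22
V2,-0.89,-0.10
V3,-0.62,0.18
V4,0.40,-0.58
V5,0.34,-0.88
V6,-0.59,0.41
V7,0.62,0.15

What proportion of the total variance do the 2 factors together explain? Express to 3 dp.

Communalities: 0.3188, 0.8021, 0.4168, 0.4964, 0.8900, 0.5162, 0.4069; Σh² = 3.8472.
Total variance with 7 standardized items is 7, so the solution explains 3.8472/7 = 0.5496.

0.550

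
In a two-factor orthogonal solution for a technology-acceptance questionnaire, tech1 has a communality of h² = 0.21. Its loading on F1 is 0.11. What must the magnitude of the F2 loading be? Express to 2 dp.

0.44

Under orthogonal rotation h² = Σλ², so λ_F2² = h² − (0.0121) = 0.21 − 0.0121 = 0.1979.
|λ| = √0.1979 = 0.4449.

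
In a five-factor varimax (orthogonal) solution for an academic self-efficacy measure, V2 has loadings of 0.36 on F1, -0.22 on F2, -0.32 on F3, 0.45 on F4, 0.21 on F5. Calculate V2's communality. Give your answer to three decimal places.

h² = 0.36² + (-0.22)² + (-0.32)² + 0.45² + 0.21² = 0.1296 + 0.0484 + 0.1024 + 0.2025 + 0.0441 = 0.5270

0.527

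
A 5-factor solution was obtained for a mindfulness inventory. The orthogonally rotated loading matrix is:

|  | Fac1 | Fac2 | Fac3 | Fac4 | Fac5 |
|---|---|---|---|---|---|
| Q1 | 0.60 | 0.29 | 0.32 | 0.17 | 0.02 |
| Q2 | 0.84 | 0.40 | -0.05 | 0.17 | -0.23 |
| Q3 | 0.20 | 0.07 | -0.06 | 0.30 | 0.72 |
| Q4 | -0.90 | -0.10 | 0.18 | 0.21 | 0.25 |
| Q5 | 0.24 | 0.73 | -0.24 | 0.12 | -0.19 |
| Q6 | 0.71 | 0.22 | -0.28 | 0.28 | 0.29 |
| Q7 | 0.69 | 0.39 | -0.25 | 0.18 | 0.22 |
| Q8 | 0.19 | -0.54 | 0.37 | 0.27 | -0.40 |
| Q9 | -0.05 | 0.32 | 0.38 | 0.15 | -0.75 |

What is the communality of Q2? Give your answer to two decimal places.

0.95

h² = 0.84² + 0.40² + (-0.05)² + 0.17² + (-0.23)² = 0.7056 + 0.1600 + 0.0025 + 0.0289 + 0.0529 = 0.9499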